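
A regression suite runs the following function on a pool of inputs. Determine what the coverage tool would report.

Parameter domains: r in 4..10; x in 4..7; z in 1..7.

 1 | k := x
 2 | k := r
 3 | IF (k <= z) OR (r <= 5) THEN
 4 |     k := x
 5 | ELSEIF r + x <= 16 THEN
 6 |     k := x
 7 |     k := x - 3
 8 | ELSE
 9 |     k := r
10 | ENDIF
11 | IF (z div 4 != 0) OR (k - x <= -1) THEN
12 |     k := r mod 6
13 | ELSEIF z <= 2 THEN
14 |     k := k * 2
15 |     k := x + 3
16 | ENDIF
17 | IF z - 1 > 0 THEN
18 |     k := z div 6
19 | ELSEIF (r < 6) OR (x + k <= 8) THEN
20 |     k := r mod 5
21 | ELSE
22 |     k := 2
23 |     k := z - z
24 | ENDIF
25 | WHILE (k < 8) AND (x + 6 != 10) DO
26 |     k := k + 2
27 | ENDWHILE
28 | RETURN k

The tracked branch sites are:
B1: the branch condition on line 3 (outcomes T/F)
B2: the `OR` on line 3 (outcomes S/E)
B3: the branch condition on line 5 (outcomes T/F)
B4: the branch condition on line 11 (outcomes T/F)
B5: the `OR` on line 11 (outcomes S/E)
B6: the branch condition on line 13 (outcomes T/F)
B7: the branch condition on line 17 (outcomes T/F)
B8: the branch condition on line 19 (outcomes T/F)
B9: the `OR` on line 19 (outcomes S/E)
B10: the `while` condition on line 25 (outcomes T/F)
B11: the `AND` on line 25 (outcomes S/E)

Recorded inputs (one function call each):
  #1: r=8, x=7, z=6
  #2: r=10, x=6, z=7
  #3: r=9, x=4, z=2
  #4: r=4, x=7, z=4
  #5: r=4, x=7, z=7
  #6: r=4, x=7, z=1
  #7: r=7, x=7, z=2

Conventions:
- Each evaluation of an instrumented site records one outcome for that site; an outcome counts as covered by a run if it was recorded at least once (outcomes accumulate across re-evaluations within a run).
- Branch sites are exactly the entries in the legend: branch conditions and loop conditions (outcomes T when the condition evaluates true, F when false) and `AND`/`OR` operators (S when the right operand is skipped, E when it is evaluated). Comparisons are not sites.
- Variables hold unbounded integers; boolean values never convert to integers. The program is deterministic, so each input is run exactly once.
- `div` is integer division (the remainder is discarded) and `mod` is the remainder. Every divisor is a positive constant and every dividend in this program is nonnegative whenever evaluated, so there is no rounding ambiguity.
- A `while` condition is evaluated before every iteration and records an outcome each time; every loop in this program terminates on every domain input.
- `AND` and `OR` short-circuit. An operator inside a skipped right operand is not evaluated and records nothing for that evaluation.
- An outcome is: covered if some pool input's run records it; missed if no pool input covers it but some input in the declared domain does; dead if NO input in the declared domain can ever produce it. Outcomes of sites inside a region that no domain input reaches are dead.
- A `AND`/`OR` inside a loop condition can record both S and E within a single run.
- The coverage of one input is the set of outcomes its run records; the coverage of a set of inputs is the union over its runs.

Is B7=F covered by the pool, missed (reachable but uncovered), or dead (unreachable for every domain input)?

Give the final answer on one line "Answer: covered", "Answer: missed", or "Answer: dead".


B7=F is recorded by pool input(s) 6 -> covered
Answer: covered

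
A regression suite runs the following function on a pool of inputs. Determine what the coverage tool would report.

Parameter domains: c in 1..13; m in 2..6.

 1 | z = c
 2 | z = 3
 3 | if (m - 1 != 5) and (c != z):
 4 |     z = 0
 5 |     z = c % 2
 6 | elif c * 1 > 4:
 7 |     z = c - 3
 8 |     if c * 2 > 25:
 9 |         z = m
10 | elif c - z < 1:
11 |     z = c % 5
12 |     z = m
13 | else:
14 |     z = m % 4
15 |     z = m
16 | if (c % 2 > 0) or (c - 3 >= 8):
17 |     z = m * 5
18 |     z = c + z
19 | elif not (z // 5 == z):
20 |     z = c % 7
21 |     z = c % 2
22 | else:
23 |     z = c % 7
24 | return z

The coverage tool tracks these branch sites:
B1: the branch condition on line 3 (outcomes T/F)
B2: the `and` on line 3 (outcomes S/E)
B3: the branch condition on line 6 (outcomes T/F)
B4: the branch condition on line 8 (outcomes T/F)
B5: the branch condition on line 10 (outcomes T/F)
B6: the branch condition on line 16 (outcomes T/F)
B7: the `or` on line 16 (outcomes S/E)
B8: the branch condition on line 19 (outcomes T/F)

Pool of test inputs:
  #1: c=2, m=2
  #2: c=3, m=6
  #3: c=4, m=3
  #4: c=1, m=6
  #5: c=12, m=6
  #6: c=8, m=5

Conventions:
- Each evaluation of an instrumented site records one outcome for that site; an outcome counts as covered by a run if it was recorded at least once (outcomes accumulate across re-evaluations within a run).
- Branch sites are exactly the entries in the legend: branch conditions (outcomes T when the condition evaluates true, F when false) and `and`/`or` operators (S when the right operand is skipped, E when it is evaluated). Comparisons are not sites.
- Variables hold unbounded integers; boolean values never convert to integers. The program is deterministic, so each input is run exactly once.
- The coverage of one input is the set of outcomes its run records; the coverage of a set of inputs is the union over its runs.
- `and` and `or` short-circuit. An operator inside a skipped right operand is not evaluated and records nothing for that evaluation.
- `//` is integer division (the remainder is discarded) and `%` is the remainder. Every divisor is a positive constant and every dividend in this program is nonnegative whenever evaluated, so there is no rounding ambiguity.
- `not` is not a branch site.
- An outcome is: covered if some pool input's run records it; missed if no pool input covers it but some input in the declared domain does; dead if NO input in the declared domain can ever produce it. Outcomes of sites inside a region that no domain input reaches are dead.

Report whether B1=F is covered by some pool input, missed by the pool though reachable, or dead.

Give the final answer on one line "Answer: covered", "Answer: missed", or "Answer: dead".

B1=F is recorded by pool input(s) 2, 4, 5 -> covered

Answer: covered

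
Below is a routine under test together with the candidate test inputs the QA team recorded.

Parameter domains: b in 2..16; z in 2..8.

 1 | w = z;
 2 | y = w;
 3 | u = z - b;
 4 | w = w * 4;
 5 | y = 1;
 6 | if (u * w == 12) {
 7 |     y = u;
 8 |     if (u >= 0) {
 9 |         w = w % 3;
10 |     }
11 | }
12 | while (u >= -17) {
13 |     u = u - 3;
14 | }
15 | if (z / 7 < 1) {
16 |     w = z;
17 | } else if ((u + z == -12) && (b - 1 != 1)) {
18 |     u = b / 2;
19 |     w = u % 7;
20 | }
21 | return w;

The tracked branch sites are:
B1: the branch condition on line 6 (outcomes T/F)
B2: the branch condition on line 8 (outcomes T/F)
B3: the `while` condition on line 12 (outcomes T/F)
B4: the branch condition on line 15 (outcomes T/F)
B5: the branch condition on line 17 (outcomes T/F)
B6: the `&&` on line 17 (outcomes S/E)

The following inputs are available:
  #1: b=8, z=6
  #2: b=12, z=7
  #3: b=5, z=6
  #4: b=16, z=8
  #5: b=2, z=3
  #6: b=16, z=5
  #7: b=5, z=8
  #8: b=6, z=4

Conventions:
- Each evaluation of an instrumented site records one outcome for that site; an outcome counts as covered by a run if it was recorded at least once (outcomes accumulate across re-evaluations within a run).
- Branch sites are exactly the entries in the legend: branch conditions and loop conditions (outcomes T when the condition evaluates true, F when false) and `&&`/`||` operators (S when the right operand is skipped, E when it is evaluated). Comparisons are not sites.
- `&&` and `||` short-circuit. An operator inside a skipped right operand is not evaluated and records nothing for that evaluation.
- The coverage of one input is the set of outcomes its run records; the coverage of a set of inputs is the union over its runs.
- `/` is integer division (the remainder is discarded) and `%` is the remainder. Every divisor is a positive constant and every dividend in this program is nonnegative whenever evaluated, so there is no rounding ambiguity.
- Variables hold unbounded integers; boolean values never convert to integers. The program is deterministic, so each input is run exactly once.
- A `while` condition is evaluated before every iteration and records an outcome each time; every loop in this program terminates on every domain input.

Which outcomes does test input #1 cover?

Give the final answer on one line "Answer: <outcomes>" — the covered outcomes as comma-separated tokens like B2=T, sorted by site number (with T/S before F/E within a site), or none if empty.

Simulating input #1 (b=8, z=6) step by step:
  B1->F, B3->T, B3->T, B3->T, B3->T, B3->T, B3->T, B3->F, B4->T
collecting distinct outcomes: B1=F, B3=T, B3=F, B4=T

Answer: B1=F, B3=T, B3=F, B4=T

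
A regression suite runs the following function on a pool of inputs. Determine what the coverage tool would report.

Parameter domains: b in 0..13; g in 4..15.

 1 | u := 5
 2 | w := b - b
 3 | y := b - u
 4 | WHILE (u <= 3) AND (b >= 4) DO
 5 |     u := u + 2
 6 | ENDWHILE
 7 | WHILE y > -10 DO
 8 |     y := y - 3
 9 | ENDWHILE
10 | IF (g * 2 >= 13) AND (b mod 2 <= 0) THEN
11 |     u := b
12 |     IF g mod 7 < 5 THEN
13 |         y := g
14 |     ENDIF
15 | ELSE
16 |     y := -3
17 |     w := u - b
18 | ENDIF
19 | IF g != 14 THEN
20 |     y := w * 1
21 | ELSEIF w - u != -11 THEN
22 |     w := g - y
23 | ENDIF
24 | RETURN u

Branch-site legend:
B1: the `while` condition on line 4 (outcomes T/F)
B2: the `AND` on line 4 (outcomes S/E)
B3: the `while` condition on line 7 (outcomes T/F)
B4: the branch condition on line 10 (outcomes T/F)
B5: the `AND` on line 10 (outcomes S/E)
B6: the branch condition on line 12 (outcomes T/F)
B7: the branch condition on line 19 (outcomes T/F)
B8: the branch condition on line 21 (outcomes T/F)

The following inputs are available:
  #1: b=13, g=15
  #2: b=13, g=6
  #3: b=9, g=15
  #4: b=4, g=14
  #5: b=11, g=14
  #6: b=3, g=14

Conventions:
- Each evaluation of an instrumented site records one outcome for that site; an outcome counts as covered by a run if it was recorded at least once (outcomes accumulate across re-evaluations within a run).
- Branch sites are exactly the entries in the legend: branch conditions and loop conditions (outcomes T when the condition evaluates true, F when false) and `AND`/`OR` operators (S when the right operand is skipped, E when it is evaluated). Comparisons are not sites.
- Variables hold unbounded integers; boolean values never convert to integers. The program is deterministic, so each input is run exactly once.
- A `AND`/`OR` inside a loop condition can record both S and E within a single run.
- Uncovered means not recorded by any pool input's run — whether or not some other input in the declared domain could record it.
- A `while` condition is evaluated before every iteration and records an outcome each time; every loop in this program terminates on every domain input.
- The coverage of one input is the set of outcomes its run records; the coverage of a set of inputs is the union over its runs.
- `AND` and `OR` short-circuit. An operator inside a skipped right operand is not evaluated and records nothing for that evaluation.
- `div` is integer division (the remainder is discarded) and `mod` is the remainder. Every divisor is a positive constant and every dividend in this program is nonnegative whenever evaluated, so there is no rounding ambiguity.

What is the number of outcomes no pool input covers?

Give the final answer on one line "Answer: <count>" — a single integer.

#1 (b=13, g=15) -> covered: B1=F, B2=S, B3=T, B3=F, B4=F, B5=E, B7=T
#2 (b=13, g=6) -> covered: B1=F, B2=S, B3=T, B3=F, B4=F, B5=S, B7=T
#3 (b=9, g=15) -> covered: B1=F, B2=S, B3=T, B3=F, B4=F, B5=E, B7=T
#4 (b=4, g=14) -> covered: B1=F, B2=S, B3=T, B3=F, B4=T, B5=E, B6=T, B7=F, B8=T
#5 (b=11, g=14) -> covered: B1=F, B2=S, B3=T, B3=F, B4=F, B5=E, B7=F, B8=F
#6 (b=3, g=14) -> covered: B1=F, B2=S, B3=T, B3=F, B4=F, B5=E, B7=F, B8=T
union over the pool: B1=F, B2=S, B3=T, B3=F, B4=T, B4=F, B5=S, B5=E, B6=T, B7=T, B7=F, B8=T, B8=F
uncovered (3 of 16): B1=T, B2=E, B6=F

Answer: 3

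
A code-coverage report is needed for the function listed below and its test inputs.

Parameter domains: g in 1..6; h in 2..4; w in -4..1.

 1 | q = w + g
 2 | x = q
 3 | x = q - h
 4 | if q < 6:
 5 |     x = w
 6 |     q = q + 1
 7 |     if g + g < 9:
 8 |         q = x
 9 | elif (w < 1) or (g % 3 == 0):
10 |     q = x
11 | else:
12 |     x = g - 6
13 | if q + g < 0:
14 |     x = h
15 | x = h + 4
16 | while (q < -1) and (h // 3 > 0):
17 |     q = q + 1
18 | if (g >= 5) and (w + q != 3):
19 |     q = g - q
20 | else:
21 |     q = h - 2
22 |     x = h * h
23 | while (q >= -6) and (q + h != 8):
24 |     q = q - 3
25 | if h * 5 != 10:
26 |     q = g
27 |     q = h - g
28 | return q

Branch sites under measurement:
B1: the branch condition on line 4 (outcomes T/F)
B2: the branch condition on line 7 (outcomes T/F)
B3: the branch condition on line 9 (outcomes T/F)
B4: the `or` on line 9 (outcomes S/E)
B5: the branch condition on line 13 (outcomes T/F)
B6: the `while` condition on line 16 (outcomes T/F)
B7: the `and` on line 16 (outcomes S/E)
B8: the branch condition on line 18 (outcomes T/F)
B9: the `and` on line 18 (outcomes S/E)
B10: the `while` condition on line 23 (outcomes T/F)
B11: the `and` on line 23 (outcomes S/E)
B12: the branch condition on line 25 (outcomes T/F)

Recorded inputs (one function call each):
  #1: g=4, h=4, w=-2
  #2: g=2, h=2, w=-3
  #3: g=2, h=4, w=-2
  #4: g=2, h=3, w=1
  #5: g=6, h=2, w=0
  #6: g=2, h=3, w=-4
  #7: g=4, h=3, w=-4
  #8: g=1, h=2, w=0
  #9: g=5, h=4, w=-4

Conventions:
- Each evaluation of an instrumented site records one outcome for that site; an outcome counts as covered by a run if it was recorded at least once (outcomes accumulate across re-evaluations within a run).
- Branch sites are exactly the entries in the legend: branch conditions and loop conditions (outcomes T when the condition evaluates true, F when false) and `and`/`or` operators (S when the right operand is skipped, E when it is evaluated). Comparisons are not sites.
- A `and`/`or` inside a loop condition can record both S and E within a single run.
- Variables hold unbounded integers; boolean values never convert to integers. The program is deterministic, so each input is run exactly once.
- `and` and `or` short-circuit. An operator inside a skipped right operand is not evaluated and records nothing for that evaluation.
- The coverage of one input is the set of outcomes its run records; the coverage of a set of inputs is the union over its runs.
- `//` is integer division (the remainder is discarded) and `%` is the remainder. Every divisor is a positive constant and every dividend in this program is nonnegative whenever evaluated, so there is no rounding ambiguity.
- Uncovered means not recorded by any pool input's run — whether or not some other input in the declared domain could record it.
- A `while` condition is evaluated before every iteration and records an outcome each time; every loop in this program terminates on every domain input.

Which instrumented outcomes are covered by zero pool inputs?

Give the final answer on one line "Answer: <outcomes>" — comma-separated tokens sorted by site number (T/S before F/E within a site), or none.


input #1, g=4, h=4, w=-2: outcomes B1=T, B2=T, B5=F, B6=T, B6=F, B7=S, B7=E, B8=F, B9=S, B10=T, B10=F, B11=S, B11=E, B12=T
input #2, g=2, h=2, w=-3: outcomes B1=T, B2=T, B5=T, B6=F, B7=E, B8=F, B9=S, B10=T, B10=F, B11=S, B11=E, B12=F
input #3, g=2, h=4, w=-2: outcomes B1=T, B2=T, B5=F, B6=T, B6=F, B7=S, B7=E, B8=F, B9=S, B10=T, B10=F, B11=S, B11=E, B12=T
input #4, g=2, h=3, w=1: outcomes B1=T, B2=T, B5=F, B6=F, B7=S, B8=F, B9=S, B10=T, B10=F, B11=S, B11=E, B12=T
input #5, g=6, h=2, w=0: outcomes B1=F, B3=T, B4=S, B5=F, B6=F, B7=S, B8=T, B9=E, B10=T, B10=F, B11=S, B11=E, B12=F
input #6, g=2, h=3, w=-4: outcomes B1=T, B2=T, B5=T, B6=T, B6=F, B7=S, B7=E, B8=F, B9=S, B10=T, B10=F, B11=S, B11=E, B12=T
input #7, g=4, h=3, w=-4: outcomes B1=T, B2=T, B5=F, B6=T, B6=F, B7=S, B7=E, B8=F, B9=S, B10=T, B10=F, B11=S, B11=E, B12=T
input #8, g=1, h=2, w=0: outcomes B1=T, B2=T, B5=F, B6=F, B7=S, B8=F, B9=S, B10=T, B10=F, B11=S, B11=E, B12=F
input #9, g=5, h=4, w=-4: outcomes B1=T, B2=F, B5=F, B6=F, B7=S, B8=T, B9=E, B10=T, B10=F, B11=S, B11=E, B12=T
union over the pool: B1=T, B1=F, B2=T, B2=F, B3=T, B4=S, B5=T, B5=F, B6=T, B6=F, B7=S, B7=E, B8=T, B8=F, B9=S, B9=E, B10=T, B10=F, B11=S, B11=E, B12=T, B12=F
uncovered (2 of 24): B3=F, B4=E
Answer: B3=F, B4=E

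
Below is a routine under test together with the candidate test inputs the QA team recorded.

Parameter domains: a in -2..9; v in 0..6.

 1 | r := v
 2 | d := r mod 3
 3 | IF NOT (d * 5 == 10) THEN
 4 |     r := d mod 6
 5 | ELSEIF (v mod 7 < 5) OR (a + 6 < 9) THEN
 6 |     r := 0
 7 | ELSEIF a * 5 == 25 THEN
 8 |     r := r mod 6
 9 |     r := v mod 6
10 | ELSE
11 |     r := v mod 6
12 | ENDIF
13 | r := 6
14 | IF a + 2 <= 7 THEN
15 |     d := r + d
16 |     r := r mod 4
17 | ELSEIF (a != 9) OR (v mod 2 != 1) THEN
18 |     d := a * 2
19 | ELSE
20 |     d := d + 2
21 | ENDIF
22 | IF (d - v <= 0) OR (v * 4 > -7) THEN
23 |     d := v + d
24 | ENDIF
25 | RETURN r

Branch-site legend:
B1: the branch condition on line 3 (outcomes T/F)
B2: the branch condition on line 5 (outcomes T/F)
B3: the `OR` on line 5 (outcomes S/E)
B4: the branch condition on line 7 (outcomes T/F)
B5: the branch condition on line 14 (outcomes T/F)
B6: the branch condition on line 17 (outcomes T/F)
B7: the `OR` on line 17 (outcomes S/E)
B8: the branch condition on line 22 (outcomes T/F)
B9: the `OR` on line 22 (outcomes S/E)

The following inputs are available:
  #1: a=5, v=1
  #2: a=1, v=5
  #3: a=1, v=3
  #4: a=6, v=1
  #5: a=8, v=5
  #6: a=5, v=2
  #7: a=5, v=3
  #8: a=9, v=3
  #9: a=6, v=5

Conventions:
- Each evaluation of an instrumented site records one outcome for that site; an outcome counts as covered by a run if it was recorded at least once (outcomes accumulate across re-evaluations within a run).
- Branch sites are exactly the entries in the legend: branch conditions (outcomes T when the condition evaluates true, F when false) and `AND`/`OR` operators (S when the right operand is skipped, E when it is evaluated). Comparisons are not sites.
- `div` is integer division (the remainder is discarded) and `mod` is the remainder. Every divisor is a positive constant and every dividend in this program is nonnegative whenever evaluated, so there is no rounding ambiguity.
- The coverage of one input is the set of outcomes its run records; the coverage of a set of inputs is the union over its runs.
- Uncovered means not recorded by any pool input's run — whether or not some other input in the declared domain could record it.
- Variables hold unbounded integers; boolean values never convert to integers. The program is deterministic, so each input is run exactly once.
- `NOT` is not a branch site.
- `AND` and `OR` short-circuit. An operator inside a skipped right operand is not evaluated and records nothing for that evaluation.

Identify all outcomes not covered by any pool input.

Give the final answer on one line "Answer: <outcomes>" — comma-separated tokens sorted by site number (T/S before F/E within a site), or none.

test 1 (a=5, v=1) fires B1->T, B5->T, B9->E, B8->T; hits B1=T, B5=T, B8=T, B9=E
test 2 (a=1, v=5) fires B1->F, B3->E, B2->T, B5->T, B9->E, B8->T; hits B1=F, B2=T, B3=E, B5=T, B8=T, B9=E
test 3 (a=1, v=3) fires B1->T, B5->T, B9->E, B8->T; hits B1=T, B5=T, B8=T, B9=E
test 4 (a=6, v=1) fires B1->T, B5->F, B7->S, B6->T, B9->E, B8->T; hits B1=T, B5=F, B6=T, B7=S, B8=T, B9=E
test 5 (a=8, v=5) fires B1->F, B3->E, B2->F, B4->F, B5->F, B7->S, B6->T, B9->E, B8->T; hits B1=F, B2=F, B3=E, B4=F, B5=F, B6=T, B7=S, B8=T, B9=E
test 6 (a=5, v=2) fires B1->F, B3->S, B2->T, B5->T, B9->E, B8->T; hits B1=F, B2=T, B3=S, B5=T, B8=T, B9=E
test 7 (a=5, v=3) fires B1->T, B5->T, B9->E, B8->T; hits B1=T, B5=T, B8=T, B9=E
test 8 (a=9, v=3) fires B1->T, B5->F, B7->E, B6->F, B9->S, B8->T; hits B1=T, B5=F, B6=F, B7=E, B8=T, B9=S
test 9 (a=6, v=5) fires B1->F, B3->E, B2->F, B4->F, B5->F, B7->S, B6->T, B9->E, B8->T; hits B1=F, B2=F, B3=E, B4=F, B5=F, B6=T, B7=S, B8=T, B9=E
union over the pool: B1=T, B1=F, B2=T, B2=F, B3=S, B3=E, B4=F, B5=T, B5=F, B6=T, B6=F, B7=S, B7=E, B8=T, B9=S, B9=E
uncovered (2 of 18): B4=T, B8=F

Answer: B4=T, B8=F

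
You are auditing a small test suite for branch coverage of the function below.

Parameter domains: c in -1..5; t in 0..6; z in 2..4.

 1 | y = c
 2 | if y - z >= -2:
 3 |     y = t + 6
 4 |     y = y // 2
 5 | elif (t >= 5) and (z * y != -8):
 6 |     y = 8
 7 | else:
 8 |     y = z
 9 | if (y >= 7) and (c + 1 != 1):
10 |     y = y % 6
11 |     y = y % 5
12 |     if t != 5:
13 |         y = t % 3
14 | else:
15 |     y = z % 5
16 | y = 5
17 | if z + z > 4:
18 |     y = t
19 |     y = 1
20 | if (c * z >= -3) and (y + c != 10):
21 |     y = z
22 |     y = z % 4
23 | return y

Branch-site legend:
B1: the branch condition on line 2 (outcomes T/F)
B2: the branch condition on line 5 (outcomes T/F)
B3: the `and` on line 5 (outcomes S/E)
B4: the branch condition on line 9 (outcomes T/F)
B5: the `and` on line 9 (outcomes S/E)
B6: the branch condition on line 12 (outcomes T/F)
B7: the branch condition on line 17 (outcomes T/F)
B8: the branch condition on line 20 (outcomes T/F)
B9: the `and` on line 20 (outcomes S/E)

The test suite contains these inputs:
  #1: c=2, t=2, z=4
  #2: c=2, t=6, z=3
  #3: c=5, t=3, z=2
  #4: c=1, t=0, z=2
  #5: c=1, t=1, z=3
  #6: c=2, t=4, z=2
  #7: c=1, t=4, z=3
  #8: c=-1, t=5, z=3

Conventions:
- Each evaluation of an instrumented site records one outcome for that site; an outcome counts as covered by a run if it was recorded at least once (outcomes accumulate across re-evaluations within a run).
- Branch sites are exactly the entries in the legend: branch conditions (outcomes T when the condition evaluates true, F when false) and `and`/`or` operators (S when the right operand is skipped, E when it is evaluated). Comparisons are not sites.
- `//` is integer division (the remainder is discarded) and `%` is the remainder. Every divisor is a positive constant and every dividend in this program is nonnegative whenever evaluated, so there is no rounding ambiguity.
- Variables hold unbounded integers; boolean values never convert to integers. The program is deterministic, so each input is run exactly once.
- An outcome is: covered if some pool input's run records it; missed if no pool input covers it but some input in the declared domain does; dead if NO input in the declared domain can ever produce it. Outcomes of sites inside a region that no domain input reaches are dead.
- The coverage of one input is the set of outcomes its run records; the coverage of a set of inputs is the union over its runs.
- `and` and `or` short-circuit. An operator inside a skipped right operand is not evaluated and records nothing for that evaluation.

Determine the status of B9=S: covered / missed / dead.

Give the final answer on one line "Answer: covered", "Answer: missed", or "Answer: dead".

no pool input records B9=S
but domain input (c=-1, t=0, z=4) does record it -> reachable, so missed

Answer: missed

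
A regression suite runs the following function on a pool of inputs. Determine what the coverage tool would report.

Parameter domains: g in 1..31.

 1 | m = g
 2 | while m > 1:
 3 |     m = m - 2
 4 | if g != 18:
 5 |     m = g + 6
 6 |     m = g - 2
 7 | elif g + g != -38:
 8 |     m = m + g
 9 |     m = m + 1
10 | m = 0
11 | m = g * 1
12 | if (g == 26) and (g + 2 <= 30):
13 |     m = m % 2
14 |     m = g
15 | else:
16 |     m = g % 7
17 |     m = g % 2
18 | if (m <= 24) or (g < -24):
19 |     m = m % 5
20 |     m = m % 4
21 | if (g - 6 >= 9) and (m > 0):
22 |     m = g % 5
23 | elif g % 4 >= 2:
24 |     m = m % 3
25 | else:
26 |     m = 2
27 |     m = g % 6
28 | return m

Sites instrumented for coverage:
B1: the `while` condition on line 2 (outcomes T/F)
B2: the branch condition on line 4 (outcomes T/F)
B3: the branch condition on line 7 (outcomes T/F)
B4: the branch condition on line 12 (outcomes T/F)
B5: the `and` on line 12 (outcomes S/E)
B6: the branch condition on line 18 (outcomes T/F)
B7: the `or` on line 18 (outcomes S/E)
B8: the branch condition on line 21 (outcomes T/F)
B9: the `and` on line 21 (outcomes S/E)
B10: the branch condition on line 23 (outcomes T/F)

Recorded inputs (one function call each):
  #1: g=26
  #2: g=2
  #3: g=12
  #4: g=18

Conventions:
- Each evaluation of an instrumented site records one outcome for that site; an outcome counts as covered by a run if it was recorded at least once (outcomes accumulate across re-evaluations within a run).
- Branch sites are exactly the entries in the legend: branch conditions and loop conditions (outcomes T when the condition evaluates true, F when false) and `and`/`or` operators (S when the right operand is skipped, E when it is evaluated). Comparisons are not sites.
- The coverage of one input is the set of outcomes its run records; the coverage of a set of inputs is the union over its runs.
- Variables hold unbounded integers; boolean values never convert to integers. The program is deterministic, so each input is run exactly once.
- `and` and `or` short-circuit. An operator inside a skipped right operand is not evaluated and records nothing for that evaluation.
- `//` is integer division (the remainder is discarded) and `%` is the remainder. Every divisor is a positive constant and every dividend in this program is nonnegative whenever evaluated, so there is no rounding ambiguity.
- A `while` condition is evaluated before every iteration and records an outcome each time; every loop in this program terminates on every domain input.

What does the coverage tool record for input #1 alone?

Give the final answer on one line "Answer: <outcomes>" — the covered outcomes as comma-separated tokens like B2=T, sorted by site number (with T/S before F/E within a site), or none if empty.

Running input #1 (g=26), event by event:
  B1->T, B1->T, B1->T, B1->T, B1->T, B1->T, B1->T, B1->T, B1->T, B1->T
  B1->T, B1->T, B1->T, B1->F, B2->T, B5->E, B4->T, B7->E, B6->F, B9->E
  B8->T
deduplicating events, the covered set is: B1=T, B1=F, B2=T, B4=T, B5=E, B6=F, B7=E, B8=T, B9=E

Answer: B1=T, B1=F, B2=T, B4=T, B5=E, B6=F, B7=E, B8=T, B9=E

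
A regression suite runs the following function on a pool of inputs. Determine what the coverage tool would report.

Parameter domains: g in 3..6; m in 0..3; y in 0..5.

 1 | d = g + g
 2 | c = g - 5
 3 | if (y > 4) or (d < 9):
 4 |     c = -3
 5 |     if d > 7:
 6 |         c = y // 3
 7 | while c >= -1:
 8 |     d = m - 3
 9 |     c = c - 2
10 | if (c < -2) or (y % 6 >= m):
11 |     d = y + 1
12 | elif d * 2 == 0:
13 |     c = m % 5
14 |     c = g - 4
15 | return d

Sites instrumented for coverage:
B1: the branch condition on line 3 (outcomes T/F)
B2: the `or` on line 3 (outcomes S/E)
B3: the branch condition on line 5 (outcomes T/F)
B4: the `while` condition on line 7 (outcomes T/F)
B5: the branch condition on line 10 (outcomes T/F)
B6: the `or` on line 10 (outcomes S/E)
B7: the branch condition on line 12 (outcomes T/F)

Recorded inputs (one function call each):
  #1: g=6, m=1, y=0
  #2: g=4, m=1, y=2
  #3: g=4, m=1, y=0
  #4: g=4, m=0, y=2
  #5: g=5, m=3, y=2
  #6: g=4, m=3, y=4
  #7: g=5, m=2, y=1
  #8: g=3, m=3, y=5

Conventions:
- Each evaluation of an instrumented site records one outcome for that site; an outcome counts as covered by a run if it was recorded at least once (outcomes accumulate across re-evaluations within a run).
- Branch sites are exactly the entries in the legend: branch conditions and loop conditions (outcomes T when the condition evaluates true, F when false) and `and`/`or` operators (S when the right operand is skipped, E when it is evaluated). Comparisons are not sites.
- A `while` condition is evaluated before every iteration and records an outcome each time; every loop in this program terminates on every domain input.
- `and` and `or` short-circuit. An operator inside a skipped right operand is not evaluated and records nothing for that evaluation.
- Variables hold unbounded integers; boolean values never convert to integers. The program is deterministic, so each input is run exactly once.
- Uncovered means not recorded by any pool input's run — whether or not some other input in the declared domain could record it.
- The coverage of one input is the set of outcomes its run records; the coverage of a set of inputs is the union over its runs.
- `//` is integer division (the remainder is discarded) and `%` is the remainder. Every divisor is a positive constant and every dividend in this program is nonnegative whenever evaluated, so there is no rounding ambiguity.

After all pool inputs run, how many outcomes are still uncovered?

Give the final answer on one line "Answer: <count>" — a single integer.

input #1 (g=6, m=1, y=0): events B2->E, B1->F, B4->T, B4->T, B4->F, B6->S, B5->T; covers B1=F, B2=E, B4=T, B4=F, B5=T, B6=S
input #2 (g=4, m=1, y=2): events B2->E, B1->T, B3->T, B4->T, B4->F, B6->E, B5->T; covers B1=T, B2=E, B3=T, B4=T, B4=F, B5=T, B6=E
input #3 (g=4, m=1, y=0): events B2->E, B1->T, B3->T, B4->T, B4->F, B6->E, B5->F, B7->F; covers B1=T, B2=E, B3=T, B4=T, B4=F, B5=F, B6=E, B7=F
input #4 (g=4, m=0, y=2): events B2->E, B1->T, B3->T, B4->T, B4->F, B6->E, B5->T; covers B1=T, B2=E, B3=T, B4=T, B4=F, B5=T, B6=E
input #5 (g=5, m=3, y=2): events B2->E, B1->F, B4->T, B4->F, B6->E, B5->F, B7->T; covers B1=F, B2=E, B4=T, B4=F, B5=F, B6=E, B7=T
input #6 (g=4, m=3, y=4): events B2->E, B1->T, B3->T, B4->T, B4->T, B4->F, B6->S, B5->T; covers B1=T, B2=E, B3=T, B4=T, B4=F, B5=T, B6=S
input #7 (g=5, m=2, y=1): events B2->E, B1->F, B4->T, B4->F, B6->E, B5->F, B7->F; covers B1=F, B2=E, B4=T, B4=F, B5=F, B6=E, B7=F
input #8 (g=3, m=3, y=5): events B2->S, B1->T, B3->F, B4->F, B6->S, B5->T; covers B1=T, B2=S, B3=F, B4=F, B5=T, B6=S
union over the pool: B1=T, B1=F, B2=S, B2=E, B3=T, B3=F, B4=T, B4=F, B5=T, B5=F, B6=S, B6=E, B7=T, B7=F
uncovered (0 of 14): none

Answer: 0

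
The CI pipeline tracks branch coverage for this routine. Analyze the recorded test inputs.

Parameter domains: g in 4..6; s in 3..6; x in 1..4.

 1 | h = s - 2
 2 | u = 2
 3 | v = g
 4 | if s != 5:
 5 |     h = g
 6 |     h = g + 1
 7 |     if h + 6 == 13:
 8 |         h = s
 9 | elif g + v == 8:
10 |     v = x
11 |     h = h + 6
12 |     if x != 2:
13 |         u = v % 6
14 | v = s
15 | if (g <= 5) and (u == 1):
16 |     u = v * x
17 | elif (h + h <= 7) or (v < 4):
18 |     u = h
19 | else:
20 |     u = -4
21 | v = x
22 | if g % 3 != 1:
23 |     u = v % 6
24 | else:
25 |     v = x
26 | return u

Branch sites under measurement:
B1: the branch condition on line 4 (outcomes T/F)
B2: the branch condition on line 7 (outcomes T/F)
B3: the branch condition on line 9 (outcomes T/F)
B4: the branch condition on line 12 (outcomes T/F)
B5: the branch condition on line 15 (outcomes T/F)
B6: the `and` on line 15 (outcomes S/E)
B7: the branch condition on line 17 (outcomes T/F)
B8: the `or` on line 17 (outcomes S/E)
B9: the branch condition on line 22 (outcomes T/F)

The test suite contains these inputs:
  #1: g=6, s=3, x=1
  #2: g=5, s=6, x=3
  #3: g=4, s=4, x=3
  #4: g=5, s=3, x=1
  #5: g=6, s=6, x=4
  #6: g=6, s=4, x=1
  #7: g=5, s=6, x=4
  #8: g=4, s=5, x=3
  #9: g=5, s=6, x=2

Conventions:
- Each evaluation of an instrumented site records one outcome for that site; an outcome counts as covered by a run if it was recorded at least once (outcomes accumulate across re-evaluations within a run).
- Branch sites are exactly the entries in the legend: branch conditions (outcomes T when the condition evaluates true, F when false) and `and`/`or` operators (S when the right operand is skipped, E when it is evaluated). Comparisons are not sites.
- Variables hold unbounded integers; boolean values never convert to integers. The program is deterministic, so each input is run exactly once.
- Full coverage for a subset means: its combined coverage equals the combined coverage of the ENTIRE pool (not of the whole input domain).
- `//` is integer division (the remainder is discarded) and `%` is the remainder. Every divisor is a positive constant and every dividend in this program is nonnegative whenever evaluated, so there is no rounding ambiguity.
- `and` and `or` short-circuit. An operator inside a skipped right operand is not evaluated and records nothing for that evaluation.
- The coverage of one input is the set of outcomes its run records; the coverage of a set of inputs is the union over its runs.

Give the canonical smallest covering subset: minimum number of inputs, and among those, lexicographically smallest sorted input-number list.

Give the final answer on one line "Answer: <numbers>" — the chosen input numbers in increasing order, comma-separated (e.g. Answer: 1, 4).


run #1 (g=6, s=3, x=1) runs B1->T, B2->T, B6->S, B5->F, B8->S, B7->T, B9->T; records B1=T, B2=T, B5=F, B6=S, B7=T, B8=S, B9=T
run #2 (g=5, s=6, x=3) runs B1->T, B2->F, B6->E, B5->F, B8->E, B7->F, B9->T; records B1=T, B2=F, B5=F, B6=E, B7=F, B8=E, B9=T
run #3 (g=4, s=4, x=3) runs B1->T, B2->F, B6->E, B5->F, B8->E, B7->F, B9->F; records B1=T, B2=F, B5=F, B6=E, B7=F, B8=E, B9=F
run #4 (g=5, s=3, x=1) runs B1->T, B2->F, B6->E, B5->F, B8->E, B7->T, B9->T; records B1=T, B2=F, B5=F, B6=E, B7=T, B8=E, B9=T
run #5 (g=6, s=6, x=4) runs B1->T, B2->T, B6->S, B5->F, B8->E, B7->F, B9->T; records B1=T, B2=T, B5=F, B6=S, B7=F, B8=E, B9=T
run #6 (g=6, s=4, x=1) runs B1->T, B2->T, B6->S, B5->F, B8->E, B7->F, B9->T; records B1=T, B2=T, B5=F, B6=S, B7=F, B8=E, B9=T
run #7 (g=5, s=6, x=4) runs B1->T, B2->F, B6->E, B5->F, B8->E, B7->F, B9->T; records B1=T, B2=F, B5=F, B6=E, B7=F, B8=E, B9=T
run #8 (g=4, s=5, x=3) runs B1->F, B3->T, B4->T, B6->E, B5->F, B8->E, B7->F, B9->F; records B1=F, B3=T, B4=T, B5=F, B6=E, B7=F, B8=E, B9=F
run #9 (g=5, s=6, x=2) runs B1->T, B2->F, B6->E, B5->F, B8->E, B7->F, B9->T; records B1=T, B2=F, B5=F, B6=E, B7=F, B8=E, B9=T
together the pool reaches 15 outcomes: B1=T, B1=F, B2=T, B2=F, B3=T, B4=T, B5=F, B6=S, B6=E, B7=T, B7=F, B8=S, B8=E, B9=T, B9=F
no size-1 subset reaches all 15 outcomes (best union: 8/15)
no size-2 subset reaches all 15 outcomes (best union: 14/15)
at size 3, {1, 2, 8} reaches all 15 outcomes; every lexicographically earlier size-3 subset fails
Answer: 1, 2, 8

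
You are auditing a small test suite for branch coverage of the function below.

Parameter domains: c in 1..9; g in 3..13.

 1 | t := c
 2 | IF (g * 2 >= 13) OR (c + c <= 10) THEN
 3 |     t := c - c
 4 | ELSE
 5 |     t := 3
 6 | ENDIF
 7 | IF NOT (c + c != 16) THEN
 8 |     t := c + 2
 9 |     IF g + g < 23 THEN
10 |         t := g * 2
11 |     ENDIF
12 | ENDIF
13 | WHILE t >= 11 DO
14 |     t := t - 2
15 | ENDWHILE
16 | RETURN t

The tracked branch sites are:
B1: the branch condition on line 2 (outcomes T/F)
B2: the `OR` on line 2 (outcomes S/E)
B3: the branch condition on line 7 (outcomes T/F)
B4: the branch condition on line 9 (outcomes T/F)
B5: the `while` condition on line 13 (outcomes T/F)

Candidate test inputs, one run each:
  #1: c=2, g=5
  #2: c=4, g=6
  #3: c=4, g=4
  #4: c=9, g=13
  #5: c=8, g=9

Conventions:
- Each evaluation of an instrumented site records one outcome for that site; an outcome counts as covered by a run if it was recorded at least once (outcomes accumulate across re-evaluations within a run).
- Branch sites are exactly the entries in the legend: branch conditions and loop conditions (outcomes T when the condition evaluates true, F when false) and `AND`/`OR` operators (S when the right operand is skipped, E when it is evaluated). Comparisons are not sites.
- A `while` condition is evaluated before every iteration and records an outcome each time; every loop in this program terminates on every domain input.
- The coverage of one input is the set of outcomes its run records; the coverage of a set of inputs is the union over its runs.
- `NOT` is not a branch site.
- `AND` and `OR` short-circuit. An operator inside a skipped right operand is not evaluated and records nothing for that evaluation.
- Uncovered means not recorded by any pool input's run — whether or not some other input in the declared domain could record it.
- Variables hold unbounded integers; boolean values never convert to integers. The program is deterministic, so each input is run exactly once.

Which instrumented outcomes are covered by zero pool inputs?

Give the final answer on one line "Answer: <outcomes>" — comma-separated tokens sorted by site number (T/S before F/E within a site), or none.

test 1 (c=2, g=5) fires B2->E, B1->T, B3->F, B5->F; hits B1=T, B2=E, B3=F, B5=F
test 2 (c=4, g=6) fires B2->E, B1->T, B3->F, B5->F; hits B1=T, B2=E, B3=F, B5=F
test 3 (c=4, g=4) fires B2->E, B1->T, B3->F, B5->F; hits B1=T, B2=E, B3=F, B5=F
test 4 (c=9, g=13) fires B2->S, B1->T, B3->F, B5->F; hits B1=T, B2=S, B3=F, B5=F
test 5 (c=8, g=9) fires B2->S, B1->T, B3->T, B4->T, B5->T, B5->T, B5->T, B5->T, B5->F; hits B1=T, B2=S, B3=T, B4=T, B5=T, B5=F
union over the pool: B1=T, B2=S, B2=E, B3=T, B3=F, B4=T, B5=T, B5=F
uncovered (2 of 10): B1=F, B4=F

Answer: B1=F, B4=F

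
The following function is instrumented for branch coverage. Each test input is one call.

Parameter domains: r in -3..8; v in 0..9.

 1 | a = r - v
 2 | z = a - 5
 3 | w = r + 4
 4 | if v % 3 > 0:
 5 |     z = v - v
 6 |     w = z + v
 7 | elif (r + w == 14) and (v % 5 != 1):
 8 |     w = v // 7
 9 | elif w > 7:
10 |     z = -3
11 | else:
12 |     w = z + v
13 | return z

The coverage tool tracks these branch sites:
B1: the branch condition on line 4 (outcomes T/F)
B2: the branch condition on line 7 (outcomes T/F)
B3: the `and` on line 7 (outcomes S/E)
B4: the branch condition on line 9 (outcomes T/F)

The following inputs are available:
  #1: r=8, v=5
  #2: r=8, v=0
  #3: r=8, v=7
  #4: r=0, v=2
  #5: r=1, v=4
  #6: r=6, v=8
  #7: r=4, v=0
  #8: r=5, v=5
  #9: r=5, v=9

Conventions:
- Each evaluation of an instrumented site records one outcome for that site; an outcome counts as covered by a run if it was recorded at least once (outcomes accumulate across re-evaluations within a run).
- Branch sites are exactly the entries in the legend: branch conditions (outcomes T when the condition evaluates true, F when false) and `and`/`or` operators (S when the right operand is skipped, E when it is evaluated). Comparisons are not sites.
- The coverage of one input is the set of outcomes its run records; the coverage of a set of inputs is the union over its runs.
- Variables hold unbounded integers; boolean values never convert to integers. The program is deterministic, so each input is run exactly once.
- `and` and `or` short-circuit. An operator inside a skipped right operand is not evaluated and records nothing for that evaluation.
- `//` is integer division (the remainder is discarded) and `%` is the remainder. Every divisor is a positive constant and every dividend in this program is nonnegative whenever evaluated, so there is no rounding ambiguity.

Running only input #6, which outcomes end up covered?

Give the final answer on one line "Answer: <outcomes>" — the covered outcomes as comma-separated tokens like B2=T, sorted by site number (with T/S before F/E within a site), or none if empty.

Event log for input #6 (r=6, v=8):
  B1->T
collecting distinct outcomes: B1=T

Answer: B1=T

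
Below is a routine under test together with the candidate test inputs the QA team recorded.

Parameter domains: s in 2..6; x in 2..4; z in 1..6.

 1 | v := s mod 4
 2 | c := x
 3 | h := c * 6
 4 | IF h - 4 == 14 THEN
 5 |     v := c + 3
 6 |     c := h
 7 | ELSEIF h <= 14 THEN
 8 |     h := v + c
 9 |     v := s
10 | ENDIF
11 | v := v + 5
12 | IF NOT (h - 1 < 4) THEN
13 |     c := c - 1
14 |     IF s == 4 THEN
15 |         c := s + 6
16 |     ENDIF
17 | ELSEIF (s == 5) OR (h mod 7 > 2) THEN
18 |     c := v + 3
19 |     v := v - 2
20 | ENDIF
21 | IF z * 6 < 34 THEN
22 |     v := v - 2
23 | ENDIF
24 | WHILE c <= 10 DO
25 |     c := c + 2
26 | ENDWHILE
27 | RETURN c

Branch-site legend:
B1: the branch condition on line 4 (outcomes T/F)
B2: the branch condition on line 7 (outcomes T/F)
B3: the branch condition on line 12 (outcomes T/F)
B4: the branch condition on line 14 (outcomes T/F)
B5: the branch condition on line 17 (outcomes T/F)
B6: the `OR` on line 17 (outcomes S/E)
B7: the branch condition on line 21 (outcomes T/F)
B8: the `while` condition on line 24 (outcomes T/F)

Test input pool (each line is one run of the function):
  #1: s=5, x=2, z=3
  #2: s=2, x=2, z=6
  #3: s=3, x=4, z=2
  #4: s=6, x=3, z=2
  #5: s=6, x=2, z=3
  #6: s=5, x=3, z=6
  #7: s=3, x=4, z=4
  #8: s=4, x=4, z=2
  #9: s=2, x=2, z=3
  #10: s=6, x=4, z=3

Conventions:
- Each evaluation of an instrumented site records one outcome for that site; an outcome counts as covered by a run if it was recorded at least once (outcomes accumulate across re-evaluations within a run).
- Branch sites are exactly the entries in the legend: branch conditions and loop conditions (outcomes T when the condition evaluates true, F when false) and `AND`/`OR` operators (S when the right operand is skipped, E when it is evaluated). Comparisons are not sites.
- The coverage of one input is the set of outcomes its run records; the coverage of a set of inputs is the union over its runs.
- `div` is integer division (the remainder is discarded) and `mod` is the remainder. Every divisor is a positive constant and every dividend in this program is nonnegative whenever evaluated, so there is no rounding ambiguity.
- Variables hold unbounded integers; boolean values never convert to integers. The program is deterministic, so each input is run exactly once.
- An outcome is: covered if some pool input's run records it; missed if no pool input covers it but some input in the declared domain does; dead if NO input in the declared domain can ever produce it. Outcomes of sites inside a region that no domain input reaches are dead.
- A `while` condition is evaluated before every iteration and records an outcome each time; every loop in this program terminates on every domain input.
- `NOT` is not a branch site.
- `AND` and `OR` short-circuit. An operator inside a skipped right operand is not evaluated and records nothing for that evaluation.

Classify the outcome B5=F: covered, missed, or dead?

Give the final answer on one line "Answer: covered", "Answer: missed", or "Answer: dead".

no pool input records B5=F
but domain input (s=4, x=2, z=1) does record it -> reachable, so missed

Answer: missed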